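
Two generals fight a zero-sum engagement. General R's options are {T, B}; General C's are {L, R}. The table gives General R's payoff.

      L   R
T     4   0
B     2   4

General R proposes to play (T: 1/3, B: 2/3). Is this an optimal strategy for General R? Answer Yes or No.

Against L this mix gives (1/3)·4 + (2/3)·2 = 8/3.
Against R this mix gives (1/3)·0 + (2/3)·4 = 8/3.
All of General C's active replies (L, R) yield 8/3, and no column does worse for General R. The mix makes General C indifferent and guarantees 8/3, so it is optimal.

Yes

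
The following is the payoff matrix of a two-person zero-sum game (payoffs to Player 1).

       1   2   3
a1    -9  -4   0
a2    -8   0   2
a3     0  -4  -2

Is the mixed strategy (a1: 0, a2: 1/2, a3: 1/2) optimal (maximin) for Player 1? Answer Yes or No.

Against 1 this mix gives (1/2)·(-8) + (1/2)·0 = -4.
Against 2 this mix gives (1/2)·0 + (1/2)·(-4) = -2.
Against 3 this mix gives (1/2)·2 + (1/2)·(-2) = 0.
Player 2 will play 1, holding Player 1 to -4. Shifting weight toward the row that does better against 1 would raise this floor (the equalizing mix achieves -8/3 against both 1 and 2), so the proposed strategy is not optimal.

No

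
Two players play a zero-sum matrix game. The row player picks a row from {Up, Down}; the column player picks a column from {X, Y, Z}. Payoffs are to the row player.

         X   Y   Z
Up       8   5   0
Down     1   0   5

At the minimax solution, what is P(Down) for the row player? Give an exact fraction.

Row minima: Up → 0, Down → 0; maximin = 0.
Column maxima: X → 8, Y → 5, Z → 5; minimax = 5.
0 ≠ 5, so there is no saddle point; optimal play is mixed.
X is strictly dominated by Y (it gives the row player strictly more in every row), so the column player never plays it.
On the remaining 2×2 (Up, Down vs Y, Z):
Let the row player play Up with probability p. Expected payoff against Y: 5p + 0(1−p) = 5p; against Z: 0p + 5(1−p) = −5p + 5.
Setting these equal: 5p = −5p + 5 ⇒ 10p = 5 ⇒ p = 1/2, and the value is (5)·(1/2) = 5/2.
For the column player: with q = P(Y), equating Up's and Down's payoffs gives 5q = −5q + 5 ⇒ q = 1/2.

1/2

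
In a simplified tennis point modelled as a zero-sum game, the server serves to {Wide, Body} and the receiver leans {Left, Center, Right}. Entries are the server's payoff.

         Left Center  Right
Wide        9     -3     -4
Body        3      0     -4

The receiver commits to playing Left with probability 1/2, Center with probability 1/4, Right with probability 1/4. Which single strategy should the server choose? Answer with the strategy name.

Wide

Expected payoff of Wide: (1/2)·9 + (1/4)·(-3) + (1/4)·(-4) = 11/4.
Expected payoff of Body: (1/2)·3 + (1/4)·0 + (1/4)·(-4) = 1/2.
The largest is 11/4, so the server's best response is Wide.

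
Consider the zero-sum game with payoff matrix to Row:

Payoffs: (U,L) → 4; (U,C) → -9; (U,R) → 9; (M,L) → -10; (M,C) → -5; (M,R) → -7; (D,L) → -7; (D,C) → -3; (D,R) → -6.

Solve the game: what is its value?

Row minima: U → -9, M → -10, D → -7; maximin = -7.
Column maxima: L → 4, C → -3, R → 9; minimax = -3.
-7 ≠ -3, so there is no saddle point; optimal play is mixed.
M is strictly dominated by D, so Row never plays it.
R is strictly dominated by L (it gives Row strictly more in every row), so Column never plays it.
On the remaining 2×2 (U, D vs L, C):
Let Row play U with probability p. Expected payoff against L: 4p + (-7)(1−p) = 11p − 7; against C: (-9)p + (-3)(1−p) = −6p − 3.
Setting these equal: 11p − 7 = −6p − 3 ⇒ 17p = 4 ⇒ p = 4/17, and the value is (11)·(4/17) − 7 = -75/17.
For Column: with q = P(L), equating U's and D's payoffs gives 13q − 9 = −4q − 3 ⇒ q = 6/17.

-75/17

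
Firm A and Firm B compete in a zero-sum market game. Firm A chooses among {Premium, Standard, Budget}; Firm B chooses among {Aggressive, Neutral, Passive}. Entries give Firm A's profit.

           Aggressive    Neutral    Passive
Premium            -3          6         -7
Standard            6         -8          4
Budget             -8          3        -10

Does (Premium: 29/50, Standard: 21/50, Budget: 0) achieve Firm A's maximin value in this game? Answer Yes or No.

Against Aggressive this mix gives (29/50)·(-3) + (21/50)·6 = 39/50.
Against Neutral this mix gives (29/50)·6 + (21/50)·(-8) = 3/25.
Against Passive this mix gives (29/50)·(-7) + (21/50)·4 = -119/50.
Firm B will play Passive, holding Firm A to -119/50. Shifting weight toward the row that does better against Passive would raise this floor (the equalizing mix achieves -32/25 against both Passive and Neutral), so the proposed strategy is not optimal.

No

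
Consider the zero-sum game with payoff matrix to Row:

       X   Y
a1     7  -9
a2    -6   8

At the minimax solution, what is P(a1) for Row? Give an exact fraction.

7/15

Row minima: a1 → -9, a2 → -6; maximin = -6.
Column maxima: X → 7, Y → 8; minimax = 7.
-6 ≠ 7, so there is no saddle point; optimal play is mixed.
Let Row play a1 with probability p. Expected payoff against X: 7p + (-6)(1−p) = 13p − 6; against Y: (-9)p + 8(1−p) = −17p + 8.
Setting these equal: 13p − 6 = −17p + 8 ⇒ 30p = 14 ⇒ p = 7/15, and the value is (13)·(7/15) − 6 = 1/15.
For Column: with q = P(X), equating a1's and a2's payoffs gives 16q − 9 = −14q + 8 ⇒ q = 17/30.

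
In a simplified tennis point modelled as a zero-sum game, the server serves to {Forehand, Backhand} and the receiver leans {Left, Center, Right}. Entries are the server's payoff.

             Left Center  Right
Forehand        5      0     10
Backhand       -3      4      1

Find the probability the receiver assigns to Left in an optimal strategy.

1/3

Row minima: Forehand → 0, Backhand → -3; maximin = 0.
Column maxima: Left → 5, Center → 4, Right → 10; minimax = 4.
0 ≠ 4, so there is no saddle point; optimal play is mixed.
Right is strictly dominated by Left (it gives the server strictly more in every row), so the receiver never plays it.
On the remaining 2×2 (Forehand, Backhand vs Left, Center):
Let the server play Forehand with probability p. Expected payoff against Left: 5p + (-3)(1−p) = 8p − 3; against Center: 0p + 4(1−p) = −4p + 4.
Setting these equal: 8p − 3 = −4p + 4 ⇒ 12p = 7 ⇒ p = 7/12, and the value is (8)·(7/12) − 3 = 5/3.
For the receiver: with q = P(Left), equating Forehand's and Backhand's payoffs gives 5q = −7q + 4 ⇒ q = 1/3.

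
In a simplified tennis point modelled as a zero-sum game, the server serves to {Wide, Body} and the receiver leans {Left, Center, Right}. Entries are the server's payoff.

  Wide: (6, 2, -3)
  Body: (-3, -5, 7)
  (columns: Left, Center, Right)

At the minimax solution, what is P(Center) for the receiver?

10/17

Row minima: Wide → -3, Body → -5; maximin = -3.
Column maxima: Left → 6, Center → 2, Right → 7; minimax = 2.
-3 ≠ 2, so there is no saddle point; optimal play is mixed.
Left is strictly dominated by Center (it gives the server strictly more in every row), so the receiver never plays it.
On the remaining 2×2 (Wide, Body vs Center, Right):
Let the server play Wide with probability p. Expected payoff against Center: 2p + (-5)(1−p) = 7p − 5; against Right: (-3)p + 7(1−p) = −10p + 7.
Setting these equal: 7p − 5 = −10p + 7 ⇒ 17p = 12 ⇒ p = 12/17, and the value is (7)·(12/17) − 5 = -1/17.
For the receiver: with q = P(Center), equating Wide's and Body's payoffs gives 5q − 3 = −12q + 7 ⇒ q = 10/17.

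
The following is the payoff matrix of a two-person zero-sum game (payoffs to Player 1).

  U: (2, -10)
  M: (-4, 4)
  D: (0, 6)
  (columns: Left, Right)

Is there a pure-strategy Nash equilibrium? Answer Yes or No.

Row minima: U → -10, M → -4, D → 0; maximin = 0.
Column maxima: Left → 2, Right → 6; minimax = 2.
0 ≠ 2, so no pure-strategy equilibrium exists.

No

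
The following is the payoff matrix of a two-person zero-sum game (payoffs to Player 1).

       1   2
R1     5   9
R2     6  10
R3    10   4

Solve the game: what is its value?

Row minima: R1 → 5, R2 → 6, R3 → 4; maximin = 6.
Column maxima: 1 → 10, 2 → 10; minimax = 10.
6 ≠ 10, so there is no saddle point; optimal play is mixed.
R1 is strictly dominated by R2, so Player 1 never plays it.
On the remaining 2×2 (R2, R3 vs 1, 2):
Let Player 1 play R2 with probability p. Expected payoff against 1: 6p + 10(1−p) = −4p + 10; against 2: 10p + 4(1−p) = 6p + 4.
Setting these equal: −4p + 10 = 6p + 4 ⇒ −10p = -6 ⇒ p = 3/5, and the value is (-4)·(3/5) + 10 = 38/5.
For Player 2: with q = P(1), equating R2's and R3's payoffs gives −4q + 10 = 6q + 4 ⇒ q = 3/5.

38/5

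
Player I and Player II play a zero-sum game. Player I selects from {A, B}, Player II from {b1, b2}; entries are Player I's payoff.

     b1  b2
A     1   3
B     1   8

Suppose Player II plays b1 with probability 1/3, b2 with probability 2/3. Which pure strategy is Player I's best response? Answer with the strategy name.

Expected payoff of A: (1/3)·1 + (2/3)·3 = 7/3.
Expected payoff of B: (1/3)·1 + (2/3)·8 = 17/3.
The largest is 17/3, so Player I's best response is B.

B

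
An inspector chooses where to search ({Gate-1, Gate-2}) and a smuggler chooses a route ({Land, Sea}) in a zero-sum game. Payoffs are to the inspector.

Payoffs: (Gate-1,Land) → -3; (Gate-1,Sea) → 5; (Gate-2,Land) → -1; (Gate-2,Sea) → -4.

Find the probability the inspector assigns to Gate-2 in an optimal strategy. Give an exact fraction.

8/11

Row minima: Gate-1 → -3, Gate-2 → -4; maximin = -3.
Column maxima: Land → -1, Sea → 5; minimax = -1.
-3 ≠ -1, so there is no saddle point; optimal play is mixed.
Let the inspector play Gate-1 with probability p. Expected payoff against Land: (-3)p + (-1)(1−p) = −2p − 1; against Sea: 5p + (-4)(1−p) = 9p − 4.
Setting these equal: −2p − 1 = 9p − 4 ⇒ −11p = -3 ⇒ p = 3/11, and the value is (-2)·(3/11) − 1 = -17/11.
For the smuggler: with q = P(Land), equating Gate-1's and Gate-2's payoffs gives −8q + 5 = 3q − 4 ⇒ q = 9/11.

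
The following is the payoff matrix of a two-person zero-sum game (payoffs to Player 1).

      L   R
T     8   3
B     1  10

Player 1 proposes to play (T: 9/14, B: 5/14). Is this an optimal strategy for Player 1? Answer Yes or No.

Against L this mix gives (9/14)·8 + (5/14)·1 = 11/2.
Against R this mix gives (9/14)·3 + (5/14)·10 = 11/2.
All of Player 2's active replies (L, R) yield 11/2, and no column does worse for Player 1. The mix makes Player 2 indifferent and guarantees 11/2, so it is optimal.

Yes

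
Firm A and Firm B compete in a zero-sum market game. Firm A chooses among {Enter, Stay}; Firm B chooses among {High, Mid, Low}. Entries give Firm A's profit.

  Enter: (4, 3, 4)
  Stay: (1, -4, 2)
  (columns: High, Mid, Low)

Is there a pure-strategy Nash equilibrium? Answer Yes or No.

Yes

Row minima: Enter → 3, Stay → -4; maximin = 3.
Column maxima: High → 4, Mid → 3, Low → 4; minimax = 3.
maximin = minimax = 3, so a saddle point exists.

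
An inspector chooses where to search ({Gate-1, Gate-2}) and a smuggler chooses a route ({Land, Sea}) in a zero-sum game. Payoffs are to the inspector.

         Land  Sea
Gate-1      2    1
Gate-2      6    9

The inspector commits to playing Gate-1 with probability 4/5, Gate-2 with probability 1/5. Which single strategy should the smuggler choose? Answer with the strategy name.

If the smuggler plays Land, the inspector's expected payoff is (4/5)·2 + (1/5)·6 = 14/5.
If the smuggler plays Sea, the inspector's expected payoff is (4/5)·1 + (1/5)·9 = 13/5.
The smuggler minimizes the inspector's payoff; the smallest is 13/5, so the best response is Sea.

Sea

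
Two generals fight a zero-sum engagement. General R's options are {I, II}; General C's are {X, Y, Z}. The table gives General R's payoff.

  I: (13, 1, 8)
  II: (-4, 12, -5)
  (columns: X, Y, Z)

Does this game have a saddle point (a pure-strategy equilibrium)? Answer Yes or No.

No

Row minima: I → 1, II → -5; maximin = 1.
Column maxima: X → 13, Y → 12, Z → 8; minimax = 8.
1 ≠ 8, so no pure-strategy equilibrium exists.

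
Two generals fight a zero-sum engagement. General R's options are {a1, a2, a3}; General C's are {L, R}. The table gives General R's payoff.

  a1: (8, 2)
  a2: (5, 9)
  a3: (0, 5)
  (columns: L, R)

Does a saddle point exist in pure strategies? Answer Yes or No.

Row minima: a1 → 2, a2 → 5, a3 → 0; maximin = 5.
Column maxima: L → 8, R → 9; minimax = 8.
5 ≠ 8, so no pure-strategy equilibrium exists.

No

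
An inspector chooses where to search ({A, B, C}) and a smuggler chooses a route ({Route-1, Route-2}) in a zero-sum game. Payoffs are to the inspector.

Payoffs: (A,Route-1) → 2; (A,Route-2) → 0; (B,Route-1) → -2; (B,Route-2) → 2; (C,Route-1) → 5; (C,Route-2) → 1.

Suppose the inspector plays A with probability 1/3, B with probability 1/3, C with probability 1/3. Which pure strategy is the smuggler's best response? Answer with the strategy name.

If the smuggler plays Route-1, the inspector's expected payoff is (1/3)·2 + (1/3)·(-2) + (1/3)·5 = 5/3.
If the smuggler plays Route-2, the inspector's expected payoff is (1/3)·0 + (1/3)·2 + (1/3)·1 = 1.
The smuggler minimizes the inspector's payoff; the smallest is 1, so the best response is Route-2.

Route-2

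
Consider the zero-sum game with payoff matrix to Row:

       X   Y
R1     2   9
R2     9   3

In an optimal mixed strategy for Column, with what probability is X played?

Row minima: R1 → 2, R2 → 3; maximin = 3.
Column maxima: X → 9, Y → 9; minimax = 9.
3 ≠ 9, so there is no saddle point; optimal play is mixed.
Let Row play R1 with probability p. Expected payoff against X: 2p + 9(1−p) = −7p + 9; against Y: 9p + 3(1−p) = 6p + 3.
Setting these equal: −7p + 9 = 6p + 3 ⇒ −13p = -6 ⇒ p = 6/13, and the value is (-7)·(6/13) + 9 = 75/13.
For Column: with q = P(X), equating R1's and R2's payoffs gives −7q + 9 = 6q + 3 ⇒ q = 6/13.

6/13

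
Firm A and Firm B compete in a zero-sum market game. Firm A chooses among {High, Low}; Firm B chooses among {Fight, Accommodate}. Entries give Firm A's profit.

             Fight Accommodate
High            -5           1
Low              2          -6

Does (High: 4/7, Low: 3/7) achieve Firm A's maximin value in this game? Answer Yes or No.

Yes

Against Fight this mix gives (4/7)·(-5) + (3/7)·2 = -2.
Against Accommodate this mix gives (4/7)·1 + (3/7)·(-6) = -2.
All of Firm B's active replies (Fight, Accommodate) yield -2, and no column does worse for Firm A. The mix makes Firm B indifferent and guarantees -2, so it is optimal.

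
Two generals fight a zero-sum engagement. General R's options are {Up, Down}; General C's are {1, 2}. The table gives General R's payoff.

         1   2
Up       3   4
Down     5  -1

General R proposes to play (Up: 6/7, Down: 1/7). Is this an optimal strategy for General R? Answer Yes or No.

Against 1 this mix gives (6/7)·3 + (1/7)·5 = 23/7.
Against 2 this mix gives (6/7)·4 + (1/7)·(-1) = 23/7.
All of General C's active replies (1, 2) yield 23/7, and no column does worse for General R. The mix makes General C indifferent and guarantees 23/7, so it is optimal.

Yes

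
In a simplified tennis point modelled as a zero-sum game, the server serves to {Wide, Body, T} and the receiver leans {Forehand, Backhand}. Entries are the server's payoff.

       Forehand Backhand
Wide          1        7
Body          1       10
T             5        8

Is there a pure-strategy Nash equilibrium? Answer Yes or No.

Row minima: Wide → 1, Body → 1, T → 5; maximin = 5.
Column maxima: Forehand → 5, Backhand → 10; minimax = 5.
maximin = minimax = 5, so a saddle point exists.

Yes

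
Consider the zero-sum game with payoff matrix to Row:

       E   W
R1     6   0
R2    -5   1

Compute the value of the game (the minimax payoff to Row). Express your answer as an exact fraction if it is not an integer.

Row minima: R1 → 0, R2 → -5; maximin = 0.
Column maxima: E → 6, W → 1; minimax = 1.
0 ≠ 1, so there is no saddle point; optimal play is mixed.
Let Row play R1 with probability p. Expected payoff against E: 6p + (-5)(1−p) = 11p − 5; against W: 0p + 1(1−p) = −p + 1.
Setting these equal: 11p − 5 = −p + 1 ⇒ 12p = 6 ⇒ p = 1/2, and the value is (11)·(1/2) − 5 = 1/2.
For Column: with q = P(E), equating R1's and R2's payoffs gives 6q = −6q + 1 ⇒ q = 1/12.

1/2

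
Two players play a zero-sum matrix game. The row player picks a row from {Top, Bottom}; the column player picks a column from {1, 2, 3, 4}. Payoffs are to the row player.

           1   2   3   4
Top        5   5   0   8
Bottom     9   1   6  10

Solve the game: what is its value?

Row minima: Top → 0, Bottom → 1; maximin = 1.
Column maxima: 1 → 9, 2 → 5, 3 → 6, 4 → 10; minimax = 5.
1 ≠ 5, so there is no saddle point; optimal play is mixed.
1 is strictly dominated by 3 (it gives the row player strictly more in every row), so the column player never plays it.
4 is strictly dominated by 2 (it gives the row player strictly more in every row), so the column player never plays it.
On the remaining 2×2 (Top, Bottom vs 2, 3):
Let the row player play Top with probability p. Expected payoff against 2: 5p + 1(1−p) = 4p + 1; against 3: 0p + 6(1−p) = −6p + 6.
Setting these equal: 4p + 1 = −6p + 6 ⇒ 10p = 5 ⇒ p = 1/2, and the value is (4)·(1/2) + 1 = 3.
For the column player: with q = P(2), equating Top's and Bottom's payoffs gives 5q = −5q + 6 ⇒ q = 3/5.

3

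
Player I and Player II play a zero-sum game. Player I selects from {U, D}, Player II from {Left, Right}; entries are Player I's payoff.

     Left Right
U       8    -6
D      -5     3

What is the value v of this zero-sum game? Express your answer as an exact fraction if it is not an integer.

Row minima: U → -6, D → -5; maximin = -5.
Column maxima: Left → 8, Right → 3; minimax = 3.
-5 ≠ 3, so there is no saddle point; optimal play is mixed.
Let Player I play U with probability p. Expected payoff against Left: 8p + (-5)(1−p) = 13p − 5; against Right: (-6)p + 3(1−p) = −9p + 3.
Setting these equal: 13p − 5 = −9p + 3 ⇒ 22p = 8 ⇒ p = 4/11, and the value is (13)·(4/11) − 5 = -3/11.
For Player II: with q = P(Left), equating U's and D's payoffs gives 14q − 6 = −8q + 3 ⇒ q = 9/22.

-3/11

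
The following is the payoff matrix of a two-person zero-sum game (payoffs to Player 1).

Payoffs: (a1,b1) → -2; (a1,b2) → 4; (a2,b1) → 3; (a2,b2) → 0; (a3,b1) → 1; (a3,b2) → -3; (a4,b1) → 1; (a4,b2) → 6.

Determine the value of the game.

Row minima: a1 → -2, a2 → 0, a3 → -3, a4 → 1; maximin = 1.
Column maxima: b1 → 3, b2 → 6; minimax = 3.
1 ≠ 3, so there is no saddle point; optimal play is mixed.
a1 is strictly dominated by a4, so Player 1 never plays it.
a3 is strictly dominated by a2, so Player 1 never plays it.
On the remaining 2×2 (a2, a4 vs b1, b2):
Let Player 1 play a2 with probability p. Expected payoff against b1: 3p + 1(1−p) = 2p + 1; against b2: 0p + 6(1−p) = −6p + 6.
Setting these equal: 2p + 1 = −6p + 6 ⇒ 8p = 5 ⇒ p = 5/8, and the value is (2)·(5/8) + 1 = 9/4.
For Player 2: with q = P(b1), equating a2's and a4's payoffs gives 3q = −5q + 6 ⇒ q = 3/4.

9/4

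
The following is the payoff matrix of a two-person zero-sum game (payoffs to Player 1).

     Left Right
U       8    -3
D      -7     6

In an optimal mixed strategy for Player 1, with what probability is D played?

Row minima: U → -3, D → -7; maximin = -3.
Column maxima: Left → 8, Right → 6; minimax = 6.
-3 ≠ 6, so there is no saddle point; optimal play is mixed.
Let Player 1 play U with probability p. Expected payoff against Left: 8p + (-7)(1−p) = 15p − 7; against Right: (-3)p + 6(1−p) = −9p + 6.
Setting these equal: 15p − 7 = −9p + 6 ⇒ 24p = 13 ⇒ p = 13/24, and the value is (15)·(13/24) − 7 = 9/8.
For Player 2: with q = P(Left), equating U's and D's payoffs gives 11q − 3 = −13q + 6 ⇒ q = 3/8.

11/24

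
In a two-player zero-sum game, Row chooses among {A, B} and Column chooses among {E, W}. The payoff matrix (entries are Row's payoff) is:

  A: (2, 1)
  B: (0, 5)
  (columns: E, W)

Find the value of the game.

Row minima: A → 1, B → 0; maximin = 1.
Column maxima: E → 2, W → 5; minimax = 2.
1 ≠ 2, so there is no saddle point; optimal play is mixed.
Let Row play A with probability p. Expected payoff against E: 2p + 0(1−p) = 2p; against W: 1p + 5(1−p) = −4p + 5.
Setting these equal: 2p = −4p + 5 ⇒ 6p = 5 ⇒ p = 5/6, and the value is (2)·(5/6) = 5/3.
For Column: with q = P(E), equating A's and B's payoffs gives q + 1 = −5q + 5 ⇒ q = 2/3.

5/3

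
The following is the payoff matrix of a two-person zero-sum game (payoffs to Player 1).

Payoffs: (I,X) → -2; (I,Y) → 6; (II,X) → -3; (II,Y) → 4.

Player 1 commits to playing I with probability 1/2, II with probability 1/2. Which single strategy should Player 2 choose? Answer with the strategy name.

X

If Player 2 plays X, Player 1's expected payoff is (1/2)·(-2) + (1/2)·(-3) = -5/2.
If Player 2 plays Y, Player 1's expected payoff is (1/2)·6 + (1/2)·4 = 5.
Player 2 minimizes Player 1's payoff; the smallest is -5/2, so the best response is X.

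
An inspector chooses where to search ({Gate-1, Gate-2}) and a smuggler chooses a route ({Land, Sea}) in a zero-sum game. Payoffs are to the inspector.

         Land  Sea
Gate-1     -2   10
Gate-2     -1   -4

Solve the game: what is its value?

Row minima: Gate-1 → -2, Gate-2 → -4; maximin = -2.
Column maxima: Land → -1, Sea → 10; minimax = -1.
-2 ≠ -1, so there is no saddle point; optimal play is mixed.
Let the inspector play Gate-1 with probability p. Expected payoff against Land: (-2)p + (-1)(1−p) = −p − 1; against Sea: 10p + (-4)(1−p) = 14p − 4.
Setting these equal: −p − 1 = 14p − 4 ⇒ −15p = -3 ⇒ p = 1/5, and the value is (-1)·(1/5) − 1 = -6/5.
For the smuggler: with q = P(Land), equating Gate-1's and Gate-2's payoffs gives −12q + 10 = 3q − 4 ⇒ q = 14/15.

-6/5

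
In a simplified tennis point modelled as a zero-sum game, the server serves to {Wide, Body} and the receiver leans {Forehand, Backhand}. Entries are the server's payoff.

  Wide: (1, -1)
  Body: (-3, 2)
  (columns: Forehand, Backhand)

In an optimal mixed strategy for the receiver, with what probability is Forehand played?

Row minima: Wide → -1, Body → -3; maximin = -1.
Column maxima: Forehand → 1, Backhand → 2; minimax = 1.
-1 ≠ 1, so there is no saddle point; optimal play is mixed.
Let the server play Wide with probability p. Expected payoff against Forehand: 1p + (-3)(1−p) = 4p − 3; against Backhand: (-1)p + 2(1−p) = −3p + 2.
Setting these equal: 4p − 3 = −3p + 2 ⇒ 7p = 5 ⇒ p = 5/7, and the value is (4)·(5/7) − 3 = -1/7.
For the receiver: with q = P(Forehand), equating Wide's and Body's payoffs gives 2q − 1 = −5q + 2 ⇒ q = 3/7.

3/7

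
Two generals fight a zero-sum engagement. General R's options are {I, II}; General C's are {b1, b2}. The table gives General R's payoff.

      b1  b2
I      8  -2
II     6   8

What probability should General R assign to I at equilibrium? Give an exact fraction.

Row minima: I → -2, II → 6; maximin = 6.
Column maxima: b1 → 8, b2 → 8; minimax = 8.
6 ≠ 8, so there is no saddle point; optimal play is mixed.
Let General R play I with probability p. Expected payoff against b1: 8p + 6(1−p) = 2p + 6; against b2: (-2)p + 8(1−p) = −10p + 8.
Setting these equal: 2p + 6 = −10p + 8 ⇒ 12p = 2 ⇒ p = 1/6, and the value is (2)·(1/6) + 6 = 19/3.
For General C: with q = P(b1), equating I's and II's payoffs gives 10q − 2 = −2q + 8 ⇒ q = 5/6.

1/6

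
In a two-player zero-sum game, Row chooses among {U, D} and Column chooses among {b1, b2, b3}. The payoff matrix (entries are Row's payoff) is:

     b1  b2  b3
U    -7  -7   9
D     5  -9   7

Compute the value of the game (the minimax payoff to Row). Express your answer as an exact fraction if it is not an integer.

-7

Row minima: U → -7, D → -9; maximin = -7.
Column maxima: b1 → 5, b2 → -7, b3 → 9; minimax = -7.
Since maximin = minimax = -7, there is a saddle point and the value is -7.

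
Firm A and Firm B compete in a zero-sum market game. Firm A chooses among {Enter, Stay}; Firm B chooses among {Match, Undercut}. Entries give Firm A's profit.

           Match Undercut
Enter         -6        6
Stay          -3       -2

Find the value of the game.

Row minima: Enter → -6, Stay → -3; maximin = -3.
Column maxima: Match → -3, Undercut → 6; minimax = -3.
Since maximin = minimax = -3, there is a saddle point and the value is -3.

-3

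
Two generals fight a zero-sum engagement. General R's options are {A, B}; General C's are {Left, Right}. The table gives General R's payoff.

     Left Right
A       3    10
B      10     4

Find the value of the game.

Row minima: A → 3, B → 4; maximin = 4.
Column maxima: Left → 10, Right → 10; minimax = 10.
4 ≠ 10, so there is no saddle point; optimal play is mixed.
Let General R play A with probability p. Expected payoff against Left: 3p + 10(1−p) = −7p + 10; against Right: 10p + 4(1−p) = 6p + 4.
Setting these equal: −7p + 10 = 6p + 4 ⇒ −13p = -6 ⇒ p = 6/13, and the value is (-7)·(6/13) + 10 = 88/13.
For General C: with q = P(Left), equating A's and B's payoffs gives −7q + 10 = 6q + 4 ⇒ q = 6/13.

88/13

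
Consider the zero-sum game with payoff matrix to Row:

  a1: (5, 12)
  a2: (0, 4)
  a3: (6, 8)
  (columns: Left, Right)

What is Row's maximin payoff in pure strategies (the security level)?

Row minima: a1 → 5, a2 → 0, a3 → 6.
The best of these is 6.

6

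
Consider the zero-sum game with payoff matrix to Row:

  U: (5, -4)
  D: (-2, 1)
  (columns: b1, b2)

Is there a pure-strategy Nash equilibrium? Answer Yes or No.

No

Row minima: U → -4, D → -2; maximin = -2.
Column maxima: b1 → 5, b2 → 1; minimax = 1.
-2 ≠ 1, so no pure-strategy equilibrium exists.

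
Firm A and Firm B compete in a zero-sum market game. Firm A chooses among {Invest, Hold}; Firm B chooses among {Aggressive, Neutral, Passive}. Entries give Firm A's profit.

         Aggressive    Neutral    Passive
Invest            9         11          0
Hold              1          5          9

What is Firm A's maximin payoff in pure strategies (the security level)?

Row minima: Invest → 0, Hold → 1.
The best of these is 1.

1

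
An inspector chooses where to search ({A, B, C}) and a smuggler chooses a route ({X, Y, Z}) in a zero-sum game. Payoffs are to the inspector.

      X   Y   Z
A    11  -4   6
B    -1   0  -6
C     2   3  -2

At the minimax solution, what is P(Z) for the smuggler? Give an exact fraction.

Row minima: A → -4, B → -6, C → -2; maximin = -2.
Column maxima: X → 11, Y → 3, Z → 6; minimax = 3.
-2 ≠ 3, so there is no saddle point; optimal play is mixed.
B is strictly dominated by C, so the inspector never plays it.
X is strictly dominated by Z (it gives the inspector strictly more in every row), so the smuggler never plays it.
On the remaining 2×2 (A, C vs Y, Z):
Let the inspector play A with probability p. Expected payoff against Y: (-4)p + 3(1−p) = −7p + 3; against Z: 6p + (-2)(1−p) = 8p − 2.
Setting these equal: −7p + 3 = 8p − 2 ⇒ −15p = -5 ⇒ p = 1/3, and the value is (-7)·(1/3) + 3 = 2/3.
For the smuggler: with q = P(Y), equating A's and C's payoffs gives −10q + 6 = 5q − 2 ⇒ q = 8/15.

7/15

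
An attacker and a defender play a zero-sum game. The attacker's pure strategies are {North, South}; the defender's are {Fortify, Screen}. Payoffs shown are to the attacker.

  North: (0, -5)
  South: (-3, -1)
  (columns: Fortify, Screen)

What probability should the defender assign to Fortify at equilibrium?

Row minima: North → -5, South → -3; maximin = -3.
Column maxima: Fortify → 0, Screen → -1; minimax = -1.
-3 ≠ -1, so there is no saddle point; optimal play is mixed.
Let the attacker play North with probability p. Expected payoff against Fortify: 0p + (-3)(1−p) = 3p − 3; against Screen: (-5)p + (-1)(1−p) = −4p − 1.
Setting these equal: 3p − 3 = −4p − 1 ⇒ 7p = 2 ⇒ p = 2/7, and the value is (3)·(2/7) − 3 = -15/7.
For the defender: with q = P(Fortify), equating North's and South's payoffs gives 5q − 5 = −2q − 1 ⇒ q = 4/7.

4/7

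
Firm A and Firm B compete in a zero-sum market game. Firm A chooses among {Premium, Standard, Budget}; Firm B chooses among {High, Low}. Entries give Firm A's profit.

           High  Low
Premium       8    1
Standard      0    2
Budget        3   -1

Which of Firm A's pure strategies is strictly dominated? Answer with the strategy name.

Premium gives a strictly higher payoff than Budget against every column: 8 > 3, 1 > -1.
So Budget is strictly dominated and Firm A never plays it.

Budget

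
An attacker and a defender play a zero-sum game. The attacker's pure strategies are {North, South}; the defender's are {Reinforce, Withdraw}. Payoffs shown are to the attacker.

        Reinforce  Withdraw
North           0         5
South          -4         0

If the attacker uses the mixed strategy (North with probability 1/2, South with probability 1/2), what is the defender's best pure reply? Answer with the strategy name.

Reinforce

If the defender plays Reinforce, the attacker's expected payoff is (1/2)·0 + (1/2)·(-4) = -2.
If the defender plays Withdraw, the attacker's expected payoff is (1/2)·5 + (1/2)·0 = 5/2.
The defender minimizes the attacker's payoff; the smallest is -2, so the best response is Reinforce.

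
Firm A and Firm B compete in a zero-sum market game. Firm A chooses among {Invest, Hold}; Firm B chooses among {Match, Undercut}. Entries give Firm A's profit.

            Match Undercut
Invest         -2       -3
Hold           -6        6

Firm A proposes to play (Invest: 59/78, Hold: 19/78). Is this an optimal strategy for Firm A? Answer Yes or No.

No

Against Match this mix gives (59/78)·(-2) + (19/78)·(-6) = -116/39.
Against Undercut this mix gives (59/78)·(-3) + (19/78)·6 = -21/26.
Firm B will play Match, holding Firm A to -116/39. Shifting weight toward the row that does better against Match would raise this floor (the equalizing mix achieves -30/13 against both Match and Undercut), so the proposed strategy is not optimal.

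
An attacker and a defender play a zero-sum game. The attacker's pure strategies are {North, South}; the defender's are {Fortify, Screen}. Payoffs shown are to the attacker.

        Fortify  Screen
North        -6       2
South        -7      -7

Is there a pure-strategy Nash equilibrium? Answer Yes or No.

Yes

Row minima: North → -6, South → -7; maximin = -6.
Column maxima: Fortify → -6, Screen → 2; minimax = -6.
maximin = minimax = -6, so a saddle point exists.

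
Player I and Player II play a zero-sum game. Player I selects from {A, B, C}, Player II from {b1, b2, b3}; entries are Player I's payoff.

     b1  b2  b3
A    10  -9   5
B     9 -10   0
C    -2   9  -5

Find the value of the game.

Row minima: A → -9, B → -10, C → -5; maximin = -5.
Column maxima: b1 → 10, b2 → 9, b3 → 5; minimax = 5.
-5 ≠ 5, so there is no saddle point; optimal play is mixed.
B is strictly dominated by A, so Player I never plays it.
b1 is strictly dominated by b3 (it gives Player I strictly more in every row), so Player II never plays it.
On the remaining 2×2 (A, C vs b2, b3):
Let Player I play A with probability p. Expected payoff against b2: (-9)p + 9(1−p) = −18p + 9; against b3: 5p + (-5)(1−p) = 10p − 5.
Setting these equal: −18p + 9 = 10p − 5 ⇒ −28p = -14 ⇒ p = 1/2, and the value is (-18)·(1/2) + 9 = 0.
For Player II: with q = P(b2), equating A's and C's payoffs gives −14q + 5 = 14q − 5 ⇒ q = 5/14.

0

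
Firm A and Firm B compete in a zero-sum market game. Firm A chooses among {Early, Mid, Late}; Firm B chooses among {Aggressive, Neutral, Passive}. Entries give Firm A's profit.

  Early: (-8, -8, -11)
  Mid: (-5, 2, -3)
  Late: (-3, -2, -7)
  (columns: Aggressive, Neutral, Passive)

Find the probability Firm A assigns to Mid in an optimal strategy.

2/3

Row minima: Early → -11, Mid → -5, Late → -7; maximin = -5.
Column maxima: Aggressive → -3, Neutral → 2, Passive → -3; minimax = -3.
-5 ≠ -3, so there is no saddle point; optimal play is mixed.
Early is strictly dominated by Mid, so Firm A never plays it.
With Early eliminated, Neutral is strictly dominated by Aggressive (it gives Firm A strictly more in every remaining row), so Firm B never plays it.
On the remaining 2×2 (Mid, Late vs Aggressive, Passive):
Let Firm A play Mid with probability p. Expected payoff against Aggressive: (-5)p + (-3)(1−p) = −2p − 3; against Passive: (-3)p + (-7)(1−p) = 4p − 7.
Setting these equal: −2p − 3 = 4p − 7 ⇒ −6p = -4 ⇒ p = 2/3, and the value is (-2)·(2/3) − 3 = -13/3.
For Firm B: with q = P(Aggressive), equating Mid's and Late's payoffs gives −2q − 3 = 4q − 7 ⇒ q = 2/3.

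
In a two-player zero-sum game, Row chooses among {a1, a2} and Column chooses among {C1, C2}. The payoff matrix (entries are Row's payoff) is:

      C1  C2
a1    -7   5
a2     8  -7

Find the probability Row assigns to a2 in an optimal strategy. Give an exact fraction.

4/9

Row minima: a1 → -7, a2 → -7; maximin = -7.
Column maxima: C1 → 8, C2 → 5; minimax = 5.
-7 ≠ 5, so there is no saddle point; optimal play is mixed.
Let Row play a1 with probability p. Expected payoff against C1: (-7)p + 8(1−p) = −15p + 8; against C2: 5p + (-7)(1−p) = 12p − 7.
Setting these equal: −15p + 8 = 12p − 7 ⇒ −27p = -15 ⇒ p = 5/9, and the value is (-15)·(5/9) + 8 = -1/3.
For Column: with q = P(C1), equating a1's and a2's payoffs gives −12q + 5 = 15q − 7 ⇒ q = 4/9.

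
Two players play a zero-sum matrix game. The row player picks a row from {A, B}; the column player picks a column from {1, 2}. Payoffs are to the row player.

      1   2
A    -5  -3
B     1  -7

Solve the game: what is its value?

Row minima: A → -5, B → -7; maximin = -5.
Column maxima: 1 → 1, 2 → -3; minimax = -3.
-5 ≠ -3, so there is no saddle point; optimal play is mixed.
Let the row player play A with probability p. Expected payoff against 1: (-5)p + 1(1−p) = −6p + 1; against 2: (-3)p + (-7)(1−p) = 4p − 7.
Setting these equal: −6p + 1 = 4p − 7 ⇒ −10p = -8 ⇒ p = 4/5, and the value is (-6)·(4/5) + 1 = -19/5.
For the column player: with q = P(1), equating A's and B's payoffs gives −2q − 3 = 8q − 7 ⇒ q = 2/5.

-19/5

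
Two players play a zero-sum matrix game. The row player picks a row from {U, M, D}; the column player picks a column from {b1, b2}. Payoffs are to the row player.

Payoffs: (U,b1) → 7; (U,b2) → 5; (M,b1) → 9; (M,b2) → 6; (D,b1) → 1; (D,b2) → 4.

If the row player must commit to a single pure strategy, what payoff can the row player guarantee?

Row minima: U → 5, M → 6, D → 1.
The best of these is 6.

6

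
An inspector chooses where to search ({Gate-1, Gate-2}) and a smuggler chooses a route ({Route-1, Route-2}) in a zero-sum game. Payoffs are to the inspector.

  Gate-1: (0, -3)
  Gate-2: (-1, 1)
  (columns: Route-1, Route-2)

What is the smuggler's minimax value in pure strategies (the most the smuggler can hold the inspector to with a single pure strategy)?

Column maxima: Route-1 → 0, Route-2 → 1.
The smallest of these is 0.

0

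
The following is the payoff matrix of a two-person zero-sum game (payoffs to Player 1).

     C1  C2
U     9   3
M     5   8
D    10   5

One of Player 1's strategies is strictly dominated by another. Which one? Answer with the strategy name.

D gives a strictly higher payoff than U against every column: 10 > 9, 5 > 3.
So U is strictly dominated and Player 1 never plays it.

U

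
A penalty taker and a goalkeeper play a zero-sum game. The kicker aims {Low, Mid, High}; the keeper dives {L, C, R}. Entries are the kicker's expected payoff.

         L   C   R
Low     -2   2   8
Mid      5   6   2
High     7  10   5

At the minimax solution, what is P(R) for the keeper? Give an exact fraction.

Row minima: Low → -2, Mid → 2, High → 5; maximin = 5.
Column maxima: L → 7, C → 10, R → 8; minimax = 7.
5 ≠ 7, so there is no saddle point; optimal play is mixed.
Mid is strictly dominated by High, so the kicker never plays it.
C is strictly dominated by L (it gives the kicker strictly more in every row), so the keeper never plays it.
On the remaining 2×2 (Low, High vs L, R):
Let the kicker play Low with probability p. Expected payoff against L: (-2)p + 7(1−p) = −9p + 7; against R: 8p + 5(1−p) = 3p + 5.
Setting these equal: −9p + 7 = 3p + 5 ⇒ −12p = -2 ⇒ p = 1/6, and the value is (-9)·(1/6) + 7 = 11/2.
For the keeper: with q = P(L), equating Low's and High's payoffs gives −10q + 8 = 2q + 5 ⇒ q = 1/4.

3/4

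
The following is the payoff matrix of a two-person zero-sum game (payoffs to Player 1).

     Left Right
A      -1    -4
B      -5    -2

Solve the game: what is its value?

Row minima: A → -4, B → -5; maximin = -4.
Column maxima: Left → -1, Right → -2; minimax = -2.
-4 ≠ -2, so there is no saddle point; optimal play is mixed.
Let Player 1 play A with probability p. Expected payoff against Left: (-1)p + (-5)(1−p) = 4p − 5; against Right: (-4)p + (-2)(1−p) = −2p − 2.
Setting these equal: 4p − 5 = −2p − 2 ⇒ 6p = 3 ⇒ p = 1/2, and the value is (4)·(1/2) − 5 = -3.
For Player 2: with q = P(Left), equating A's and B's payoffs gives 3q − 4 = −3q − 2 ⇒ q = 1/3.

-3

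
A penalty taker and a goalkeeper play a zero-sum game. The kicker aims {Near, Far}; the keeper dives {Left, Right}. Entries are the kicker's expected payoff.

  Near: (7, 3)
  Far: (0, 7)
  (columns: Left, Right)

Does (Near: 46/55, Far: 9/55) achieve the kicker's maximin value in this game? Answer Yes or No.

No

Against Left this mix gives (46/55)·7 + (9/55)·0 = 322/55.
Against Right this mix gives (46/55)·3 + (9/55)·7 = 201/55.
The keeper will play Right, holding the kicker to 201/55. Shifting weight toward the row that does better against Right would raise this floor (the equalizing mix achieves 49/11 against both Right and Left), so the proposed strategy is not optimal.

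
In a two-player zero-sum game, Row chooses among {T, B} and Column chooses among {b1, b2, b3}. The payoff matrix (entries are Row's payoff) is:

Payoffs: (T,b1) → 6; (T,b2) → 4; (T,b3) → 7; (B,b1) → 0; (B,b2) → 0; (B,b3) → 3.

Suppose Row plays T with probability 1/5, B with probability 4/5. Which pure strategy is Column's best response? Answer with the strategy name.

If Column plays b1, Row's expected payoff is (1/5)·6 + (4/5)·0 = 6/5.
If Column plays b2, Row's expected payoff is (1/5)·4 + (4/5)·0 = 4/5.
If Column plays b3, Row's expected payoff is (1/5)·7 + (4/5)·3 = 19/5.
Column minimizes Row's payoff; the smallest is 4/5, so the best response is b2.

b2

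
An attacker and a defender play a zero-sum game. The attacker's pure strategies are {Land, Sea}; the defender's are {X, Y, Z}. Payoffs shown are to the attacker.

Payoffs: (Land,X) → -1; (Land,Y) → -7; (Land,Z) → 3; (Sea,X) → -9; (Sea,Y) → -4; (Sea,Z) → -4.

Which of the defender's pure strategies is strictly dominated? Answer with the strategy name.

Z

X holds the attacker's payoff strictly below Z in every row: -1 < 3, -9 < -4.
So Z is strictly dominated for the defender.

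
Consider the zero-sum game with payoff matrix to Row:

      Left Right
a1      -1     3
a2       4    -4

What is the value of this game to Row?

2/3

Row minima: a1 → -1, a2 → -4; maximin = -1.
Column maxima: Left → 4, Right → 3; minimax = 3.
-1 ≠ 3, so there is no saddle point; optimal play is mixed.
Let Row play a1 with probability p. Expected payoff against Left: (-1)p + 4(1−p) = −5p + 4; against Right: 3p + (-4)(1−p) = 7p − 4.
Setting these equal: −5p + 4 = 7p − 4 ⇒ −12p = -8 ⇒ p = 2/3, and the value is (-5)·(2/3) + 4 = 2/3.
For Column: with q = P(Left), equating a1's and a2's payoffs gives −4q + 3 = 8q − 4 ⇒ q = 7/12.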